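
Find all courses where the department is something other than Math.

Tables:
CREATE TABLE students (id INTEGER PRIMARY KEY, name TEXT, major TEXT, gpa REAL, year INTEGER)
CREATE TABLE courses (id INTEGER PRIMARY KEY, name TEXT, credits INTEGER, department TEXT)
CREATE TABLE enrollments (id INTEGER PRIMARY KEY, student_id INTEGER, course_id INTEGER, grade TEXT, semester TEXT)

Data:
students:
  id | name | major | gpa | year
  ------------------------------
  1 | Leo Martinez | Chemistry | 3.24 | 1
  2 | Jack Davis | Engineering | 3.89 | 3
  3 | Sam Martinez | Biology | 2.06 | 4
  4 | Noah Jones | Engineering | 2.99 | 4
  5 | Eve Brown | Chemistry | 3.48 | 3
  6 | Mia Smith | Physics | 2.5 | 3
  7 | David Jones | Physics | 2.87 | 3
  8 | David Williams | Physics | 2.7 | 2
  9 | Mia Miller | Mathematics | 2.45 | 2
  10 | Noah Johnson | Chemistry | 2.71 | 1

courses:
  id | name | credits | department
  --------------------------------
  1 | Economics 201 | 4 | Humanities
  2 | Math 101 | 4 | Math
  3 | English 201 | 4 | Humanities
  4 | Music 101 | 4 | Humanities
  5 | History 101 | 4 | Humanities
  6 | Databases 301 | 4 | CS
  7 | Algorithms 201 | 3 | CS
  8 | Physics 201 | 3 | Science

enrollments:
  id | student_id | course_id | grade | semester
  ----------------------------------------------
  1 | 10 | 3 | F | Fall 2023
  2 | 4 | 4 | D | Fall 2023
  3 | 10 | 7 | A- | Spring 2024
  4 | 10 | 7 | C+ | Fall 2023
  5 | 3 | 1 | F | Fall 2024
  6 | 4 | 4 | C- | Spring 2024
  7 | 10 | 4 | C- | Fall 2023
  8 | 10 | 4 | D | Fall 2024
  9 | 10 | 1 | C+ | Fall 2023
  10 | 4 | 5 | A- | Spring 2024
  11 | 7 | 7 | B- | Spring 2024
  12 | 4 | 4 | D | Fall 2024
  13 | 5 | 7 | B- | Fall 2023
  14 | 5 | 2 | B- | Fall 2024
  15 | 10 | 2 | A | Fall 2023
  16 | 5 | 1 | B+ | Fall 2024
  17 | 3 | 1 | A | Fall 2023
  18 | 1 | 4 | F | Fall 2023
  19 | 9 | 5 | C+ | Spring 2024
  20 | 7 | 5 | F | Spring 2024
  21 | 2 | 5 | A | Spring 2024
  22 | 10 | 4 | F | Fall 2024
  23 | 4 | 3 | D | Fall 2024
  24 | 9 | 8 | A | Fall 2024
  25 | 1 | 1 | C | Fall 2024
SELECT name, department FROM courses WHERE department <> 'Math'

Execution result:
name | department
Economics 201 | Humanities
English 201 | Humanities
Music 101 | Humanities
History 101 | Humanities
Databases 301 | CS
Algorithms 201 | CS
Physics 201 | Science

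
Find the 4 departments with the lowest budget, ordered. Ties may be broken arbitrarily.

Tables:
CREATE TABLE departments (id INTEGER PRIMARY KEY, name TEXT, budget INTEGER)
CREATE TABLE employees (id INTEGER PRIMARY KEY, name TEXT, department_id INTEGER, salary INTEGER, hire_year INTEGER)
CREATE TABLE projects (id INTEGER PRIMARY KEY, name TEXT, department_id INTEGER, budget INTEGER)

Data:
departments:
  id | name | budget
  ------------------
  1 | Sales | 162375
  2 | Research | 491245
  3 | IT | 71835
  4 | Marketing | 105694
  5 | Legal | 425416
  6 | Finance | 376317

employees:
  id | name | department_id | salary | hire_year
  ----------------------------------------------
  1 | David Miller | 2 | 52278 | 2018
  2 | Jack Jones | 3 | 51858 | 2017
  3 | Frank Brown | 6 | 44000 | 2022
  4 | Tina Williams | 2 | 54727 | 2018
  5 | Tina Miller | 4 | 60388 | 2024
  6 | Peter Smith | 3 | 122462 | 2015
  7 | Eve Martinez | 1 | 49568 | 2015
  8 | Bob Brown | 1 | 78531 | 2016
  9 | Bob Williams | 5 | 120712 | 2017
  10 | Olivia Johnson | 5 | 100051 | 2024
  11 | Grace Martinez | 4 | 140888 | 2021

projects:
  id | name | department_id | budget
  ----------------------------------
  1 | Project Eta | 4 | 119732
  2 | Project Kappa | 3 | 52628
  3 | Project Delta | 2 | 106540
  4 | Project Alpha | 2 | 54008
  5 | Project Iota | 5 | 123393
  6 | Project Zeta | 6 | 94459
SELECT name, budget FROM departments ORDER BY budget ASC LIMIT 4

Execution result:
name | budget
IT | 71835
Marketing | 105694
Sales | 162375
Finance | 376317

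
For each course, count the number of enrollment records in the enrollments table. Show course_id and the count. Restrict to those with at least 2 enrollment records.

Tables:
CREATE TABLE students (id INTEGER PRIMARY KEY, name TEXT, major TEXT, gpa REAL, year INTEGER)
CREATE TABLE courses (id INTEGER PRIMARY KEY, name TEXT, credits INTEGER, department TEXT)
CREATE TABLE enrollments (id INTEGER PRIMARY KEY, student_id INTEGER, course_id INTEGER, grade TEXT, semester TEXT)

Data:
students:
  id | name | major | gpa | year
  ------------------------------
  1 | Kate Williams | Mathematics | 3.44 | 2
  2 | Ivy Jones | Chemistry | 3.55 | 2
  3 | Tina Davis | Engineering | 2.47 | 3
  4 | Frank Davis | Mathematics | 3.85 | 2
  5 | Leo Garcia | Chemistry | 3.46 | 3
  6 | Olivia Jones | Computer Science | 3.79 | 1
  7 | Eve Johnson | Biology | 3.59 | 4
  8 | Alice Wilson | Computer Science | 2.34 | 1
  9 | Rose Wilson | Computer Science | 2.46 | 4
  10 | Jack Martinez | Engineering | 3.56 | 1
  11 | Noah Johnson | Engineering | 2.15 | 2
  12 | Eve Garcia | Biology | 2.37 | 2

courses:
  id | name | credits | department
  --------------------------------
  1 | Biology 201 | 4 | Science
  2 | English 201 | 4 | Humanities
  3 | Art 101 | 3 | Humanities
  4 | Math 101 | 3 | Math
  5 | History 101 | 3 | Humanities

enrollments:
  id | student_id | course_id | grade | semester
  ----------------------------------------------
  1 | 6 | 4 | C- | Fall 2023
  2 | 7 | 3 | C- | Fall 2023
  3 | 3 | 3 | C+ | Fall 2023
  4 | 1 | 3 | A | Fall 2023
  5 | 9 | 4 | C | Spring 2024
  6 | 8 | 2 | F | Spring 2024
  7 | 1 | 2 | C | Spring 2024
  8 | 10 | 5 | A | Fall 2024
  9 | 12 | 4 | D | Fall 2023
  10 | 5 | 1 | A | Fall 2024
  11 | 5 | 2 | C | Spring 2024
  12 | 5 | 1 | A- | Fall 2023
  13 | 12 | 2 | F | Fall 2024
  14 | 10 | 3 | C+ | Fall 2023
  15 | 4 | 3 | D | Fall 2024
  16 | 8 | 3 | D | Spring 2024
SELECT course_id, COUNT(*) AS enrollment_count FROM enrollments GROUP BY course_id HAVING COUNT(*) >= 2

Execution result:
course_id | enrollment_count
1 | 2
2 | 4
3 | 6
4 | 3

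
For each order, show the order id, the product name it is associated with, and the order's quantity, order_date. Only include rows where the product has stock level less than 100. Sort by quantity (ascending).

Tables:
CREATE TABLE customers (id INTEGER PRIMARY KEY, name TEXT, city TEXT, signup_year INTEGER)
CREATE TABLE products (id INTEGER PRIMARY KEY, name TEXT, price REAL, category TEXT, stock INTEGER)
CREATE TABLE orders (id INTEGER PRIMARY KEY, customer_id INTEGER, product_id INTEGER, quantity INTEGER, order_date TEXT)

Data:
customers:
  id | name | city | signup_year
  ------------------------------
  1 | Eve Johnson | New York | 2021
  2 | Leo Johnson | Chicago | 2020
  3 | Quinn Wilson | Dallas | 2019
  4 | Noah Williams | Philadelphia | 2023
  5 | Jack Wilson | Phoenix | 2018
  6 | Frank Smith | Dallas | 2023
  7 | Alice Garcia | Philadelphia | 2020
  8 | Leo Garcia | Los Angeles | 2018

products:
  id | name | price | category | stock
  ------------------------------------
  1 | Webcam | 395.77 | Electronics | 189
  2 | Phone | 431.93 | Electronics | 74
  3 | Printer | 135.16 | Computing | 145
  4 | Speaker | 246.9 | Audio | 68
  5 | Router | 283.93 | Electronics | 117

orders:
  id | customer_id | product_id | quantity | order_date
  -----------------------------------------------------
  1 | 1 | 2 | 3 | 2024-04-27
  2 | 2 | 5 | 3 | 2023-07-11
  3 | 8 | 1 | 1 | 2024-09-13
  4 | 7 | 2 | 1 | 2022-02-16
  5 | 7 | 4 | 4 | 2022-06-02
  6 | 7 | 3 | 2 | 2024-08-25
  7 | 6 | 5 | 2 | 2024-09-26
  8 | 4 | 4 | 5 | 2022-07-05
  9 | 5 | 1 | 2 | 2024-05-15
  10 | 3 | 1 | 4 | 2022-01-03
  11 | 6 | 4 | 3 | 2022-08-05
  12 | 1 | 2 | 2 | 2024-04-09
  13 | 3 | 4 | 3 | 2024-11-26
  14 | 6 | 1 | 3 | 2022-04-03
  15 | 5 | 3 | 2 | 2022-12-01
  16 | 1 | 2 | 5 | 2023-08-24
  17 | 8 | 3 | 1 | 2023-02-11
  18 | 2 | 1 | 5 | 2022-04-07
SELECT c.id, p.name AS product, c.quantity, c.order_date FROM orders c JOIN products p ON c.product_id = p.id WHERE p.stock < 100 ORDER BY c.quantity ASC

Execution result:
id | product | quantity | order_date
4 | Phone | 1 | 2022-02-16
12 | Phone | 2 | 2024-04-09
1 | Phone | 3 | 2024-04-27
11 | Speaker | 3 | 2022-08-05
13 | Speaker | 3 | 2024-11-26
5 | Speaker | 4 | 2022-06-02
8 | Speaker | 5 | 2022-07-05
16 | Phone | 5 | 2023-08-24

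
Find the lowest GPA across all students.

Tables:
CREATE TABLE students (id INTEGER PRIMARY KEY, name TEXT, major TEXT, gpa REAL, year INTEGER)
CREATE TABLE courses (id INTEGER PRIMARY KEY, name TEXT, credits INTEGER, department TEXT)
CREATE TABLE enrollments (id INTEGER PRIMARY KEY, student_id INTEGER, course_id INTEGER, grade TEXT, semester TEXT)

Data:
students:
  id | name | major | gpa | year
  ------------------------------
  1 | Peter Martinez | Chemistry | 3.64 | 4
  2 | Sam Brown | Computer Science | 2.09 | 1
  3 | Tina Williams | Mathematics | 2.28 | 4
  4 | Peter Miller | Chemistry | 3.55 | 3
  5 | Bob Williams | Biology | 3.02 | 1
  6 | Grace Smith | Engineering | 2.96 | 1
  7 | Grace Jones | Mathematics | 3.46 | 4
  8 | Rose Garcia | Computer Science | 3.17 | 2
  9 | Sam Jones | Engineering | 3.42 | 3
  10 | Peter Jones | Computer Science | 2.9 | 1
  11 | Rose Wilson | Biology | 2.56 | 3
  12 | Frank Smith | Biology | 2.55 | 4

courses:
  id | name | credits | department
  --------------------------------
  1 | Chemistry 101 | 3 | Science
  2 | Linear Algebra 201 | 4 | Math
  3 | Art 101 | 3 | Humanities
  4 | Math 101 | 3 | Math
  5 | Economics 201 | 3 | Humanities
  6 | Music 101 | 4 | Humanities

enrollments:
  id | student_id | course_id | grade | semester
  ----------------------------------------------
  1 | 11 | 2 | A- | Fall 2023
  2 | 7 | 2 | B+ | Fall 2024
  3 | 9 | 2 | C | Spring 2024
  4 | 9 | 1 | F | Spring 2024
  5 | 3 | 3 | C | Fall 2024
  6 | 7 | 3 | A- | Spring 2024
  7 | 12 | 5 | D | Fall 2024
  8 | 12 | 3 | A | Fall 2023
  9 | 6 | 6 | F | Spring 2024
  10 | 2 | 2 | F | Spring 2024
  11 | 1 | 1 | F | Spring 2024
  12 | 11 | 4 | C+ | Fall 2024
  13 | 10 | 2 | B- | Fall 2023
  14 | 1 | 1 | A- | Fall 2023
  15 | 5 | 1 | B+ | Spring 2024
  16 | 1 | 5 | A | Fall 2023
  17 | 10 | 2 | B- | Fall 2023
SELECT MIN(gpa) FROM students

Execution result:
2.09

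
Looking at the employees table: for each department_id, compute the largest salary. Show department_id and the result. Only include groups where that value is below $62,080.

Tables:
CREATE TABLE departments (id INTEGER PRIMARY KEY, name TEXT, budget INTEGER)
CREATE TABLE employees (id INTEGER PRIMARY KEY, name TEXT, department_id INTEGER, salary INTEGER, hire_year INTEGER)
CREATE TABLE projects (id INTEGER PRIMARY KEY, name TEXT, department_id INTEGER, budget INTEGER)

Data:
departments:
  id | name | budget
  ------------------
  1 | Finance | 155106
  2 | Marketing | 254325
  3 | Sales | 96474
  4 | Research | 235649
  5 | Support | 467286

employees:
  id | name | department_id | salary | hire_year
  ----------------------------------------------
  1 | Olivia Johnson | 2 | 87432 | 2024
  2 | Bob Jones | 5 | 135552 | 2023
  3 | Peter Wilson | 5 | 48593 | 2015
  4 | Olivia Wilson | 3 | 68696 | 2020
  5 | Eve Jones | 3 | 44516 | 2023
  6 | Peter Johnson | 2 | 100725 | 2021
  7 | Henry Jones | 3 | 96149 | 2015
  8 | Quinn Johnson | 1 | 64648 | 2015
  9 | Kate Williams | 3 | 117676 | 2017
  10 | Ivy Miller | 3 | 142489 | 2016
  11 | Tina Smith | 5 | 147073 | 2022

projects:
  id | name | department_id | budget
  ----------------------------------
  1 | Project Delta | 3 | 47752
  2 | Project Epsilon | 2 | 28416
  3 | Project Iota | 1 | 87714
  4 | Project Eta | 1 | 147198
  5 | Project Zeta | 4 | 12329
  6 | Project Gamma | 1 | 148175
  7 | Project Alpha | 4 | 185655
SELECT department_id, MAX(salary) AS max_salary FROM employees GROUP BY department_id HAVING MAX(salary) < 62080

Execution result:
(no rows)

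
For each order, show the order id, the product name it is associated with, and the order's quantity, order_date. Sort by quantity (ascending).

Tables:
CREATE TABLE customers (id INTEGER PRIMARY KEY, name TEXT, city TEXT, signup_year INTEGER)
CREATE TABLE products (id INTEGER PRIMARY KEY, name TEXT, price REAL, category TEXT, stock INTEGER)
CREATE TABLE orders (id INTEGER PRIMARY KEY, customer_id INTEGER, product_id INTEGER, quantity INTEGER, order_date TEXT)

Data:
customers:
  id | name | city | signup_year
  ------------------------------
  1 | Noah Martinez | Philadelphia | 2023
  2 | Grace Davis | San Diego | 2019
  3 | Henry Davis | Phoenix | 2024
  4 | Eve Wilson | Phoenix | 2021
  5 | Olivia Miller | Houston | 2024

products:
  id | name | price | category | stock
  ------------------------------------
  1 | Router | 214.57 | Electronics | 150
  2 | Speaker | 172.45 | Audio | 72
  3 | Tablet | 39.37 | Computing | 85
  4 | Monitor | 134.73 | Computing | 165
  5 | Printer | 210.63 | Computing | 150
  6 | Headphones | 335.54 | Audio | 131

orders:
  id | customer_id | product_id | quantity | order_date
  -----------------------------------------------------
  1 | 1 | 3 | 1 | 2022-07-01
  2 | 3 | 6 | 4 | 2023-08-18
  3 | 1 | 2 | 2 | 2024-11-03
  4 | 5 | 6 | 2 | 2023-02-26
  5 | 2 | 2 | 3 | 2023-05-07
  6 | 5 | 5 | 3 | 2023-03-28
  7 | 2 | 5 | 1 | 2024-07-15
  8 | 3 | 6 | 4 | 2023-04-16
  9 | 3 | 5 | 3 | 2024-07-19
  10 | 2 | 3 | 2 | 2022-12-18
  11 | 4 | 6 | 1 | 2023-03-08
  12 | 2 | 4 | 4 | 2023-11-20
SELECT c.id, p.name AS product, c.quantity, c.order_date FROM orders c JOIN products p ON c.product_id = p.id ORDER BY c.quantity ASC

Execution result:
id | product | quantity | order_date
1 | Tablet | 1 | 2022-07-01
7 | Printer | 1 | 2024-07-15
11 | Headphones | 1 | 2023-03-08
3 | Speaker | 2 | 2024-11-03
4 | Headphones | 2 | 2023-02-26
10 | Tablet | 2 | 2022-12-18
5 | Speaker | 3 | 2023-05-07
6 | Printer | 3 | 2023-03-28
9 | Printer | 3 | 2024-07-19
2 | Headphones | 4 | 2023-08-18
8 | Headphones | 4 | 2023-04-16
12 | Monitor | 4 | 2023-11-20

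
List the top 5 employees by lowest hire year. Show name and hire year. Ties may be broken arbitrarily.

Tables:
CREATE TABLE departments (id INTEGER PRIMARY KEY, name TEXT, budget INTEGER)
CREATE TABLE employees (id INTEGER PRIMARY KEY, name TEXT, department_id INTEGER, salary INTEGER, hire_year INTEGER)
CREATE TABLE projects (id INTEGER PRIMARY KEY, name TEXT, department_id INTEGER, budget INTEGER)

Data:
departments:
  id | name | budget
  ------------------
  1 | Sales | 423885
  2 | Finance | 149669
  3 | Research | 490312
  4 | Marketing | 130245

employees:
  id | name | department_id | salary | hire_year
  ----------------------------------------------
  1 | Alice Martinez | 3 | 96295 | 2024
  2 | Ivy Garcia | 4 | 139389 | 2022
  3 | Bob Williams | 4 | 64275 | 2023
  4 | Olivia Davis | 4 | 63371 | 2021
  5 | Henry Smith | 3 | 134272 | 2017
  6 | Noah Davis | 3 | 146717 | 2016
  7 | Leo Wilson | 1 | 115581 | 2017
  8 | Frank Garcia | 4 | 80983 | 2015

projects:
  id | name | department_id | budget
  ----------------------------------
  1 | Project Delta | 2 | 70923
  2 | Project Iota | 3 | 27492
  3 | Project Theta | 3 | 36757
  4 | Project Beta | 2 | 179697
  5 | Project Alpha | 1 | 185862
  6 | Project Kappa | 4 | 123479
SELECT name, hire_year FROM employees ORDER BY hire_year ASC LIMIT 5

Execution result:
name | hire_year
Frank Garcia | 2015
Noah Davis | 2016
Henry Smith | 2017
Leo Wilson | 2017
Olivia Davis | 2021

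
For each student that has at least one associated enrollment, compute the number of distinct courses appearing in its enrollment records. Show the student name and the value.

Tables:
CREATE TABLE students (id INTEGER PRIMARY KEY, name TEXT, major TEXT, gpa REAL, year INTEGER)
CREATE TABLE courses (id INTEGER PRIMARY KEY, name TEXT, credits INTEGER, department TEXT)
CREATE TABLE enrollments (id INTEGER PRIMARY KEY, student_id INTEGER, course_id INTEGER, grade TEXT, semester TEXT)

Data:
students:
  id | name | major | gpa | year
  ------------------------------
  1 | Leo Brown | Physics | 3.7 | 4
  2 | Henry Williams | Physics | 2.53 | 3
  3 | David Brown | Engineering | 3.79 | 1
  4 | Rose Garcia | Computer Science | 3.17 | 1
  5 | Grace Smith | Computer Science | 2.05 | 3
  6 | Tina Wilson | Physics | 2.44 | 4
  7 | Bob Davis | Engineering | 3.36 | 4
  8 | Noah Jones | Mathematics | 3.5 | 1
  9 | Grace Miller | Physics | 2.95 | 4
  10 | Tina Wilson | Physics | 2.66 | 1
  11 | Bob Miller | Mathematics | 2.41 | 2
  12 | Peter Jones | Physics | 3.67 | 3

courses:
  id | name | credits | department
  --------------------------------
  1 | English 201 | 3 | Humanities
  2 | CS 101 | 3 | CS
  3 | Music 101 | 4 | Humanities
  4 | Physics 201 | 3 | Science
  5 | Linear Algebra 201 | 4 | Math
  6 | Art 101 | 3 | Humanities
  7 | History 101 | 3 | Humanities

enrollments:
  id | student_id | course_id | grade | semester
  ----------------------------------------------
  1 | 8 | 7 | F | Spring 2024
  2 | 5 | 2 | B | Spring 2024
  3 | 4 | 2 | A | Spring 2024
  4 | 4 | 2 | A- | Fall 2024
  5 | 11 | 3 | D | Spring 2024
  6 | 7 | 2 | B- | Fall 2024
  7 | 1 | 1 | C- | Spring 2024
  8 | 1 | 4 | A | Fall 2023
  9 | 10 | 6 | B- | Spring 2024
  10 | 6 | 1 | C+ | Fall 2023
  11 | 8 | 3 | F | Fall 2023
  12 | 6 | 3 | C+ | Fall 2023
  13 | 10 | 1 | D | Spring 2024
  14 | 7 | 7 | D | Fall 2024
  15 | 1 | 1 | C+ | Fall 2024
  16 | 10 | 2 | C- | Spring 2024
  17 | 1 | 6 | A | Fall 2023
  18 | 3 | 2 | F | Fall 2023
SELECT p.name, COUNT(DISTINCT c.course_id) AS distinct_course_count FROM enrollments c JOIN students p ON c.student_id = p.id GROUP BY p.id, p.name

Execution result:
name | distinct_course_count
Leo Brown | 3
David Brown | 1
Rose Garcia | 1
Grace Smith | 1
Tina Wilson | 2
Bob Davis | 2
Noah Jones | 2
Tina Wilson | 3
Bob Miller | 1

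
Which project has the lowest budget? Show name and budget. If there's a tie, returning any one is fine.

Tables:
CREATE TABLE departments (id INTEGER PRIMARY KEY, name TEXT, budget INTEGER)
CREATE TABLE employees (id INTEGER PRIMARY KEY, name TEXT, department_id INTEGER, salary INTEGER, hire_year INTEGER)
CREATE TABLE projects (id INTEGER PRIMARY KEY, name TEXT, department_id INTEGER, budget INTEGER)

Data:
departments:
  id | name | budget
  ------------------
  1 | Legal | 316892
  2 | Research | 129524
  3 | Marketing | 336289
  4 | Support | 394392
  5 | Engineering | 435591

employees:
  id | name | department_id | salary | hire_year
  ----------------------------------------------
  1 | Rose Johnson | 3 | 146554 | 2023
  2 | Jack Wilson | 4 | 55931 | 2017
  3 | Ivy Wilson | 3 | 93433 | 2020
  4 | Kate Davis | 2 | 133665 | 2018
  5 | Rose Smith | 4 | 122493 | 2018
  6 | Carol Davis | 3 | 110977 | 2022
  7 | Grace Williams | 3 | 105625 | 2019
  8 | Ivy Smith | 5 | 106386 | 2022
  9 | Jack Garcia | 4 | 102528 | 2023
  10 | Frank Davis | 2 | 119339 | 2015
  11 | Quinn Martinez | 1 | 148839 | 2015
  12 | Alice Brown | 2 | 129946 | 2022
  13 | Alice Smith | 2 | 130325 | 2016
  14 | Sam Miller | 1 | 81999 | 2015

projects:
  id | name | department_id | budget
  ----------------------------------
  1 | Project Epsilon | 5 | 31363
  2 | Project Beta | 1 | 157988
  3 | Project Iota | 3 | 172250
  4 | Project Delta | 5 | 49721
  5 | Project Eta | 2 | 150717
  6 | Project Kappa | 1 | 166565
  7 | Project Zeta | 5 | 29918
SELECT name, budget FROM projects ORDER BY budget ASC LIMIT 1

Execution result:
name | budget
Project Zeta | 29918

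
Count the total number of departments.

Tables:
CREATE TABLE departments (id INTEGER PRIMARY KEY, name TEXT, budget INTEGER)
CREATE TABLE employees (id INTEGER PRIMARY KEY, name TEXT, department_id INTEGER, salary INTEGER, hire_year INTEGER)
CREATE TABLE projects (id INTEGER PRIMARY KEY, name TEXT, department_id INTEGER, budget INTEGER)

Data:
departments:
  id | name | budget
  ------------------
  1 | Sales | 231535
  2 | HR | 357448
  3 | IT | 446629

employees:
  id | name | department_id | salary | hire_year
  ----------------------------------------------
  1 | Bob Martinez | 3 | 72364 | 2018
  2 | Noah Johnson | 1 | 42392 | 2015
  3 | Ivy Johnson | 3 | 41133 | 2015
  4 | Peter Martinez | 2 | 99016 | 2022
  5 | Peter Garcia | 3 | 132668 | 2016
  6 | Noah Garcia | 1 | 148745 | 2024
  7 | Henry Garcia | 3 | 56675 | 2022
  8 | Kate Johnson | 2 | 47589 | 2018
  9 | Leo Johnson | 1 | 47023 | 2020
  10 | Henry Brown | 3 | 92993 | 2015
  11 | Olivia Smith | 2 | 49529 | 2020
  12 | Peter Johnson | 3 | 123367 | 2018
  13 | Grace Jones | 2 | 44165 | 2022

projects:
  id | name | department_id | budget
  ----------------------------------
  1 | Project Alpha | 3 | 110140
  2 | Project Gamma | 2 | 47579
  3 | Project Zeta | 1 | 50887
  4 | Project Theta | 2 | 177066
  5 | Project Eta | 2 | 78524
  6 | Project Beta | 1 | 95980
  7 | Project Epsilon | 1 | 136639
SELECT COUNT(*) FROM departments

Execution result:
3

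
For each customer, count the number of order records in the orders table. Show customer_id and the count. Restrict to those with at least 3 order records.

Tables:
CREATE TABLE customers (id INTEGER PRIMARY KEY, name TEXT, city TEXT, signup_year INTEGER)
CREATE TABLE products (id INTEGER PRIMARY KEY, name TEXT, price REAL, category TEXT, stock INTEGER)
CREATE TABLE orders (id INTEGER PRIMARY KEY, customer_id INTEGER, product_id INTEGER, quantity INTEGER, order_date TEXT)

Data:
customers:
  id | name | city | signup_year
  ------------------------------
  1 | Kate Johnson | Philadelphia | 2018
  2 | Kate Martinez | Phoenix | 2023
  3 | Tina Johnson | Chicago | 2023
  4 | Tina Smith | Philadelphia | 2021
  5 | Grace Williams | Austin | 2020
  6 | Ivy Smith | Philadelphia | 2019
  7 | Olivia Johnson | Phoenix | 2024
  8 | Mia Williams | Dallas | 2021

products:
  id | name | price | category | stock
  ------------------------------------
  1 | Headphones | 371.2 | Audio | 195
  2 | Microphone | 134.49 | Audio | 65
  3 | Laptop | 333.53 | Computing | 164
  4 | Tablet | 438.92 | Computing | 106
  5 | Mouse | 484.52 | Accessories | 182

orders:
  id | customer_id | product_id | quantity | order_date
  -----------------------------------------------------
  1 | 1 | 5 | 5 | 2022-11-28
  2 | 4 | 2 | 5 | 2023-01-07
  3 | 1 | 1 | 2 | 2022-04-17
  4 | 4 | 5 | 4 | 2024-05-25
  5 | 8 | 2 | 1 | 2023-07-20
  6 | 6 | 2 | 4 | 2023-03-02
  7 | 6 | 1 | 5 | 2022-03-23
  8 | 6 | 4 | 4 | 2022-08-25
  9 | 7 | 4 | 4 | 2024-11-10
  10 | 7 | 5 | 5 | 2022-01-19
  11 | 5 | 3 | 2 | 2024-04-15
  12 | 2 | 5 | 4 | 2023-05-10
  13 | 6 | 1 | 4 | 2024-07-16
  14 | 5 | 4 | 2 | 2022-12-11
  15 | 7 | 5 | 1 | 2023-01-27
SELECT customer_id, COUNT(*) AS order_count FROM orders GROUP BY customer_id HAVING COUNT(*) >= 3

Execution result:
customer_id | order_count
6 | 4
7 | 3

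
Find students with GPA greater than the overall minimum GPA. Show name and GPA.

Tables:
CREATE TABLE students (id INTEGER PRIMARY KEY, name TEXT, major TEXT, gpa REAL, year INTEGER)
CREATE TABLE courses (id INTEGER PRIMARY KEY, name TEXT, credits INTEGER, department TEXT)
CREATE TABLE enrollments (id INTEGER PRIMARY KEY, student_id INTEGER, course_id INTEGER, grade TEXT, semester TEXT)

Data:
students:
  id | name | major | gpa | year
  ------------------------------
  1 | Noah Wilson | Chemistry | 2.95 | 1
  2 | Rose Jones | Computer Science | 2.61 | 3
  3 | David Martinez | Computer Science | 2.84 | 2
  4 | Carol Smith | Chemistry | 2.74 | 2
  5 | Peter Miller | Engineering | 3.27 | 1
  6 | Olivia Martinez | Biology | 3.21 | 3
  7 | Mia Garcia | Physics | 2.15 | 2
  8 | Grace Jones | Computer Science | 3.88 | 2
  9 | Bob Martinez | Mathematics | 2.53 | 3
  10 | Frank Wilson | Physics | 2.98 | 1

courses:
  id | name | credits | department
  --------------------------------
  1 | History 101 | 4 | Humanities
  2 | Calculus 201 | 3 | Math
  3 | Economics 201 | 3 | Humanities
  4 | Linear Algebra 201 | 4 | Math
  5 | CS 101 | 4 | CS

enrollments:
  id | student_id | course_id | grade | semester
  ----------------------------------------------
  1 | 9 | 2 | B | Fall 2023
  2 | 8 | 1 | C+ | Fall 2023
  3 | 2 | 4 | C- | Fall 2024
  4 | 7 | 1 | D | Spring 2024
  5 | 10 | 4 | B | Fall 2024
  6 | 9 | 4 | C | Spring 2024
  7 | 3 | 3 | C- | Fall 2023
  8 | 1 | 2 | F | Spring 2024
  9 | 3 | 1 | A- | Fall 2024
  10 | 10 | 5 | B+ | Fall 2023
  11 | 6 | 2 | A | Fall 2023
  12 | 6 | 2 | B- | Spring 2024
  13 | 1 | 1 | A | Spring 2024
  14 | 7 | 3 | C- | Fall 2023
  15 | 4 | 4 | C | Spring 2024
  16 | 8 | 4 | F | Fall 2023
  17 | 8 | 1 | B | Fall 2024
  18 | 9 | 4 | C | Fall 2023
SELECT name, gpa FROM students WHERE gpa > (SELECT MIN(gpa) FROM students)

Execution result:
name | gpa
Noah Wilson | 2.95
Rose Jones | 2.61
David Martinez | 2.84
Carol Smith | 2.74
Peter Miller | 3.27
Olivia Martinez | 3.21
Grace Jones | 3.88
Bob Martinez | 2.53
Frank Wilson | 2.98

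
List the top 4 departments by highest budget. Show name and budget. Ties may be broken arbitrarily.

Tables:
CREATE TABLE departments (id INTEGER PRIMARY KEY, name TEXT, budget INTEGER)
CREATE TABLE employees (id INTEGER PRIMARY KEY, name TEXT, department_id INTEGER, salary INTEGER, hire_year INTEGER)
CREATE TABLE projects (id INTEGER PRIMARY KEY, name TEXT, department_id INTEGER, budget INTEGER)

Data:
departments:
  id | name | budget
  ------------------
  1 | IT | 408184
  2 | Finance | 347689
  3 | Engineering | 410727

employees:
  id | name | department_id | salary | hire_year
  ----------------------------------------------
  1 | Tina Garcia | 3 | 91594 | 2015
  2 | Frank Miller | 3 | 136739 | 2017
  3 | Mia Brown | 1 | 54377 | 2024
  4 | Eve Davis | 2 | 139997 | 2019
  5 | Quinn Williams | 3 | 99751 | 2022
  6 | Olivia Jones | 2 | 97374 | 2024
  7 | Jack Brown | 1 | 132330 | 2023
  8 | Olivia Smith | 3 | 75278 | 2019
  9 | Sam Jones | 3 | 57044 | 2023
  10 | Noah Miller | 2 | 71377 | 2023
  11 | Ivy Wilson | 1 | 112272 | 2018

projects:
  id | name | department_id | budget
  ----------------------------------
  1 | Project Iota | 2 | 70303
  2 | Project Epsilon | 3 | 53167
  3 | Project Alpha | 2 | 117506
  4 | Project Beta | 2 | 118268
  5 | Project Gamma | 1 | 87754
SELECT name, budget FROM departments ORDER BY budget DESC LIMIT 4

Execution result:
name | budget
Engineering | 410727
IT | 408184
Finance | 347689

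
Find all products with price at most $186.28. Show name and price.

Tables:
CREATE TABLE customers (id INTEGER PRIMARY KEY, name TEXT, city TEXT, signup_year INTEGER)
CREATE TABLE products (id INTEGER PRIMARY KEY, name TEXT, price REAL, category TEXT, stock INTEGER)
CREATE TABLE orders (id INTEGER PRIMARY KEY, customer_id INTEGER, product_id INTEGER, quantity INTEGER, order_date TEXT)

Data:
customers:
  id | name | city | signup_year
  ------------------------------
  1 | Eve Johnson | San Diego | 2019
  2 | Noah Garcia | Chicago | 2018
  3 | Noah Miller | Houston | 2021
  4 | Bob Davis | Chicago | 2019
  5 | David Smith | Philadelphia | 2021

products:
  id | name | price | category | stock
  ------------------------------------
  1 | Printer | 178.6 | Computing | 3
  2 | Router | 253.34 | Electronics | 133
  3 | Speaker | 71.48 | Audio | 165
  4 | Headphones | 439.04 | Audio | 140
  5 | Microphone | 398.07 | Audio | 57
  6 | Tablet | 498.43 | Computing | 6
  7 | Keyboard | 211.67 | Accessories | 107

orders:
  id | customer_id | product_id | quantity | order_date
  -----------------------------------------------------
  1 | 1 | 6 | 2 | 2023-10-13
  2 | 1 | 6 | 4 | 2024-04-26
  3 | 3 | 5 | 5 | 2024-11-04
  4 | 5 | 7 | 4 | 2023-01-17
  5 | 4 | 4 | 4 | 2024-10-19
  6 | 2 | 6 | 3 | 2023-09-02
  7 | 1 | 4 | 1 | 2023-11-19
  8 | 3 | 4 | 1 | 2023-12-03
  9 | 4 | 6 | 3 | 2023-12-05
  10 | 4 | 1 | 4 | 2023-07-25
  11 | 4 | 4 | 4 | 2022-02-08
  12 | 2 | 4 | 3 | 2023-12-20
SELECT name, price FROM products WHERE price <= 186.28

Execution result:
name | price
Printer | 178.60
Speaker | 71.48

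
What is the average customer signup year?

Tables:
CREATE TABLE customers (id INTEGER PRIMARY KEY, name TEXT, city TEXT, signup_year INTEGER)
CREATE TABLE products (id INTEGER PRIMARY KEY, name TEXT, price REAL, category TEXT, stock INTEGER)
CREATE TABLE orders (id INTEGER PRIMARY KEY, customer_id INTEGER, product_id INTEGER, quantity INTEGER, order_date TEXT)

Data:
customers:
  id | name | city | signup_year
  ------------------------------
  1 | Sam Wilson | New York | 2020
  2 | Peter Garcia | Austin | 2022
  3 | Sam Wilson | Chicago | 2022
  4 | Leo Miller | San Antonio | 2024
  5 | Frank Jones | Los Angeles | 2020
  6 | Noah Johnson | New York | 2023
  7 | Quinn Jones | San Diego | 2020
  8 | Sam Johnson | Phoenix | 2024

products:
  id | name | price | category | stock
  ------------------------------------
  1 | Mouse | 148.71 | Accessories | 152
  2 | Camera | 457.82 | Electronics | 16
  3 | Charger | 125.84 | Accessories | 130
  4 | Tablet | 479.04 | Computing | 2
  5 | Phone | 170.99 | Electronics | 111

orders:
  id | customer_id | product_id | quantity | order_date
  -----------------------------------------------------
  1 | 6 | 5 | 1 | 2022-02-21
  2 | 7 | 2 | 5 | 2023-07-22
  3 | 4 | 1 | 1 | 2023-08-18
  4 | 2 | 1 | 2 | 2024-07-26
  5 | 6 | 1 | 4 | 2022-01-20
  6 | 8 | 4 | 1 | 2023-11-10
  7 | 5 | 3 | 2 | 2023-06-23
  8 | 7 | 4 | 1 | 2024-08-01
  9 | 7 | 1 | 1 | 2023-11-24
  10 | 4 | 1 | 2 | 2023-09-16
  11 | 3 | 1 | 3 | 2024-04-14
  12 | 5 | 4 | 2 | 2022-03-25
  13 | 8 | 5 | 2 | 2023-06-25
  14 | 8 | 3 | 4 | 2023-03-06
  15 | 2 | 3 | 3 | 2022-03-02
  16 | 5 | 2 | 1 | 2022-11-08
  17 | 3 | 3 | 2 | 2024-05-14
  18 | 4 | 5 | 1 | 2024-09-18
SELECT AVG(signup_year) FROM customers

Execution result:
2021.88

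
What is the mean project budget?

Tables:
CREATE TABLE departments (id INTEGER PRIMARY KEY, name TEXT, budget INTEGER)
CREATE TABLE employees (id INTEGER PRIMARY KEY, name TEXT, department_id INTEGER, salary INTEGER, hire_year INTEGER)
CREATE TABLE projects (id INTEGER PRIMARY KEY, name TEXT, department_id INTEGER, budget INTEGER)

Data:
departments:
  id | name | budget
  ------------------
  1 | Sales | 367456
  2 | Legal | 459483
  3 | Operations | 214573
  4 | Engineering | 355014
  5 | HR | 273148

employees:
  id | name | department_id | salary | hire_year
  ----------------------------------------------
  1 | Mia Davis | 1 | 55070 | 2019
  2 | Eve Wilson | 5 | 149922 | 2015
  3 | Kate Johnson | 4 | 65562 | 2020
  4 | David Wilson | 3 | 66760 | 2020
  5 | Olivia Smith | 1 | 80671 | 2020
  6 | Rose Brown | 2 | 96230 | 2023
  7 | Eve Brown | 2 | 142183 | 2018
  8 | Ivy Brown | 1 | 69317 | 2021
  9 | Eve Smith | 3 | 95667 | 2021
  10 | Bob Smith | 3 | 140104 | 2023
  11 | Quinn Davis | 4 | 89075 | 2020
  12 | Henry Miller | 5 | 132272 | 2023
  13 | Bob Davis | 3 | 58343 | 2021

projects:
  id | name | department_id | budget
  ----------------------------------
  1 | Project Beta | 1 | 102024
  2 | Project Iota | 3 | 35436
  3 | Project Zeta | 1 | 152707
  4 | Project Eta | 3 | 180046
SELECT AVG(budget) FROM projects

Execution result:
117553.25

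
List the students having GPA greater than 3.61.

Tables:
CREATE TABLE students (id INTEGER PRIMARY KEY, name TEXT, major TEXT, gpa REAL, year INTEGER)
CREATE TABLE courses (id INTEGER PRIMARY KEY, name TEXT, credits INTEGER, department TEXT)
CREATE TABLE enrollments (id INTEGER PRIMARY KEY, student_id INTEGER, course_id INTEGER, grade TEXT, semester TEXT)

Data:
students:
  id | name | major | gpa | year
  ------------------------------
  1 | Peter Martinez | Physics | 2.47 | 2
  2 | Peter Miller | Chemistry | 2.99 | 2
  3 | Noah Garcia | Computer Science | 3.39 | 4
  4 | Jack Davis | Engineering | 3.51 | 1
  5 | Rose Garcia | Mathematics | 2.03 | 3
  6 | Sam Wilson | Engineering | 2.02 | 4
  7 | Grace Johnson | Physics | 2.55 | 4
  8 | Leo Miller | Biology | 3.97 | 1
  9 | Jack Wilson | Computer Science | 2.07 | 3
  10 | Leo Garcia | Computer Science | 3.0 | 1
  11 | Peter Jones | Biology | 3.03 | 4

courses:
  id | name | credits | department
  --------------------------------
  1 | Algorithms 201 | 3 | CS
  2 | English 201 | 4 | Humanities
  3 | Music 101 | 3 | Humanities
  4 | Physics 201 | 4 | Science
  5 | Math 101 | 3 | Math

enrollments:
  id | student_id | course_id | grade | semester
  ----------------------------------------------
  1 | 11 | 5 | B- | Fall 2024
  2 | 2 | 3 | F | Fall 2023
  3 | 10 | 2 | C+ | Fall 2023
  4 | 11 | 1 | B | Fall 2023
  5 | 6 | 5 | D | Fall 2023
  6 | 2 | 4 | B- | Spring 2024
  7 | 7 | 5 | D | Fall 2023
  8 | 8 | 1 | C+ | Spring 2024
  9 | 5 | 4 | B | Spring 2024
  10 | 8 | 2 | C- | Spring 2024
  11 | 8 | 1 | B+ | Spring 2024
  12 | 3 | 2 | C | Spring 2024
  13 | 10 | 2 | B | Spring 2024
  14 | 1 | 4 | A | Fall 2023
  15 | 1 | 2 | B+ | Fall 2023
SELECT name, gpa FROM students WHERE gpa > 3.61

Execution result:
name | gpa
Leo Miller | 3.97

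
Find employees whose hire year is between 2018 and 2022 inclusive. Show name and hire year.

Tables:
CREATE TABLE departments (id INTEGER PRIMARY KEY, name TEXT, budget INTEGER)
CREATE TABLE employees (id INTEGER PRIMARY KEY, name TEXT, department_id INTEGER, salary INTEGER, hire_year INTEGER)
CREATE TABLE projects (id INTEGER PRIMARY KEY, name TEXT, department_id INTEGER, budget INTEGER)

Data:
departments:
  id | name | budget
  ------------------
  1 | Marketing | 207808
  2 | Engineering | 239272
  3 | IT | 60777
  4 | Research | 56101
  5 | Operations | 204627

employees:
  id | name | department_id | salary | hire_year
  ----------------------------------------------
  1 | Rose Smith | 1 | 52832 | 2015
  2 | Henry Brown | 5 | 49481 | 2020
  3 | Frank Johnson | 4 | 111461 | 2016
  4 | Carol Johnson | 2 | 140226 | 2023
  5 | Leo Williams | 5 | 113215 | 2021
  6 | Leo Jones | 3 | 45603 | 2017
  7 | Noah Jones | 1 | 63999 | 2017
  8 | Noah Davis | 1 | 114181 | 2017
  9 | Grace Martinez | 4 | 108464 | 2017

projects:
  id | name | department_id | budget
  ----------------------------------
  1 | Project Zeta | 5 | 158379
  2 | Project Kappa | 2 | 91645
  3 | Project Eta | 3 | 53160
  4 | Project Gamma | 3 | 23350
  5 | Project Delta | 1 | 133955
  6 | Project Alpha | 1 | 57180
SELECT name, hire_year FROM employees WHERE hire_year BETWEEN 2018 AND 2022

Execution result:
name | hire_year
Henry Brown | 2020
Leo Williams | 2021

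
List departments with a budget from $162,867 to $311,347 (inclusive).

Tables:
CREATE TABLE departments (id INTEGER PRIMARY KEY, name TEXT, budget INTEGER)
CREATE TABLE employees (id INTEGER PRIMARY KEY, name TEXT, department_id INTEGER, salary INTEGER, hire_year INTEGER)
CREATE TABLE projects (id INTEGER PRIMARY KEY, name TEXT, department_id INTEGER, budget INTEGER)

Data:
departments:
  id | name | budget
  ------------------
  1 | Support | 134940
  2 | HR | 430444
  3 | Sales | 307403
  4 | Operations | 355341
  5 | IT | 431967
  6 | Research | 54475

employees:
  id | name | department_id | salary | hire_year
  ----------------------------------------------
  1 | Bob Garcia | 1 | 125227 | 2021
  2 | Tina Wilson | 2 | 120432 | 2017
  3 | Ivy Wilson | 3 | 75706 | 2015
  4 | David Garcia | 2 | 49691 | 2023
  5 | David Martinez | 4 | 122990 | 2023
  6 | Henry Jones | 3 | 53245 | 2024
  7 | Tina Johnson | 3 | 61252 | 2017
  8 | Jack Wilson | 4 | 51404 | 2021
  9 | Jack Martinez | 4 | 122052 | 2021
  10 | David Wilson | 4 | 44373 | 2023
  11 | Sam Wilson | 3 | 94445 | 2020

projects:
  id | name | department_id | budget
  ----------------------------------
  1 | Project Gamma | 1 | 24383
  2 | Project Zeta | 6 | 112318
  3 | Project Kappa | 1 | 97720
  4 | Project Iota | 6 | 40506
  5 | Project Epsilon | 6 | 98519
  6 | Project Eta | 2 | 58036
SELECT name, budget FROM departments WHERE budget BETWEEN 162867 AND 311347

Execution result:
name | budget
Sales | 307403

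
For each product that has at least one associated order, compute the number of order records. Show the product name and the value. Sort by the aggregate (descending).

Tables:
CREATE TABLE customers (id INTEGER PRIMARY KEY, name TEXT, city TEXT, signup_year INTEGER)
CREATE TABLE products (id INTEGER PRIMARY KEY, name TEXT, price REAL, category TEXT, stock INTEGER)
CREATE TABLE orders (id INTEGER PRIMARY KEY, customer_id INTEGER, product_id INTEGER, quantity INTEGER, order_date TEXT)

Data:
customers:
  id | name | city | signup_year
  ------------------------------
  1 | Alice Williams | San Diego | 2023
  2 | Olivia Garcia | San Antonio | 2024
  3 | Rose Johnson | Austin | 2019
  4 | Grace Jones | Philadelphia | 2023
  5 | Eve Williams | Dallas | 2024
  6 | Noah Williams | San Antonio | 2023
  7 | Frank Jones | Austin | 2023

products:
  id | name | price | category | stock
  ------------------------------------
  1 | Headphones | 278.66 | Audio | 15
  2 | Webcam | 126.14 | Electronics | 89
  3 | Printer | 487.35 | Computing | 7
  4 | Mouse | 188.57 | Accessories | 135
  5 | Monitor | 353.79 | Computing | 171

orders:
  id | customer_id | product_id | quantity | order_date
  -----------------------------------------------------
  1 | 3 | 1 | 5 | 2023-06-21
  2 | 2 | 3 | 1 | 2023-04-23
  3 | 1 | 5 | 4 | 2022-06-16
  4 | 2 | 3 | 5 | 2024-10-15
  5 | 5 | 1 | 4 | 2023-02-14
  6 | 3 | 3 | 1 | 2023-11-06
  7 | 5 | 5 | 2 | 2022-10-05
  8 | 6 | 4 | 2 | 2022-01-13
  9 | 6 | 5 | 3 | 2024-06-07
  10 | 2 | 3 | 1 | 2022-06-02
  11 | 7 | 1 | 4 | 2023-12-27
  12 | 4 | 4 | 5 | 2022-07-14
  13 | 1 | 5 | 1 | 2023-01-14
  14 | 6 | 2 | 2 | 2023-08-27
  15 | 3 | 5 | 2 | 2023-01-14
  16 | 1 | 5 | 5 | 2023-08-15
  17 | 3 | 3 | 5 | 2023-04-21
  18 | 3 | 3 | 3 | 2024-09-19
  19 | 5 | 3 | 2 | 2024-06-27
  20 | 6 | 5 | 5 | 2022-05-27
SELECT p.name, COUNT(*) AS n FROM orders c JOIN products p ON c.product_id = p.id GROUP BY p.id, p.name ORDER BY n DESC

Execution result:
name | n
Printer | 7
Monitor | 7
Headphones | 3
Mouse | 2
Webcam | 1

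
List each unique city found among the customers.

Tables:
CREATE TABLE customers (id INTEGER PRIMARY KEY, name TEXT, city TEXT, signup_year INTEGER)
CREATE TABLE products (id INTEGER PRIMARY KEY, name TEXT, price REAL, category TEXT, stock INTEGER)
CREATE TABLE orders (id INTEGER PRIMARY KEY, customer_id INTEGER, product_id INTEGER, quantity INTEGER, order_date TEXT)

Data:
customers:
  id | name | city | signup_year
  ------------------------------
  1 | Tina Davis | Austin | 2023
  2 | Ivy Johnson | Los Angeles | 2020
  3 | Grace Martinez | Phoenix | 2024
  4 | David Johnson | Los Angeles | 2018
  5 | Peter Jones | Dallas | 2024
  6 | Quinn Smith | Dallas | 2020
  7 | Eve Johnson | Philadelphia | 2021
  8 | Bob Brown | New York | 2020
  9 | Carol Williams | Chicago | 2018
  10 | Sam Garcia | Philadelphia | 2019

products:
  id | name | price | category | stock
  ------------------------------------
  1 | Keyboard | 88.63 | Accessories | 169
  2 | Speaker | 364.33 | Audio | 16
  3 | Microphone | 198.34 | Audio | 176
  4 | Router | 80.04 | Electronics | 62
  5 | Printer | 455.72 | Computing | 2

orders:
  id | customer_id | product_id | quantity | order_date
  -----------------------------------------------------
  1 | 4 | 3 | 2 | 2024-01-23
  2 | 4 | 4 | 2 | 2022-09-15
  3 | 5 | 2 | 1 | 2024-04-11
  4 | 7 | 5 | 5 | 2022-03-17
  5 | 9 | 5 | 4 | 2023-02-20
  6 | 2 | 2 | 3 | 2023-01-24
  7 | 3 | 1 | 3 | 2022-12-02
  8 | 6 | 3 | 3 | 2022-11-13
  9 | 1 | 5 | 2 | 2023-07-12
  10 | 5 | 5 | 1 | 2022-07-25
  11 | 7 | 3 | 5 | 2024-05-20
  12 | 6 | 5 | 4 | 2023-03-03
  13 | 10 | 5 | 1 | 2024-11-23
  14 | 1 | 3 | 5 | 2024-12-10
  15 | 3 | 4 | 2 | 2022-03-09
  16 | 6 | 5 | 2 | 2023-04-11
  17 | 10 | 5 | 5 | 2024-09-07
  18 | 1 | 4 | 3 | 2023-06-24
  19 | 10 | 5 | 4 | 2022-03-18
SELECT DISTINCT city FROM customers

Execution result:
city
Austin
Los Angeles
Phoenix
Dallas
Philadelphia
New York
Chicago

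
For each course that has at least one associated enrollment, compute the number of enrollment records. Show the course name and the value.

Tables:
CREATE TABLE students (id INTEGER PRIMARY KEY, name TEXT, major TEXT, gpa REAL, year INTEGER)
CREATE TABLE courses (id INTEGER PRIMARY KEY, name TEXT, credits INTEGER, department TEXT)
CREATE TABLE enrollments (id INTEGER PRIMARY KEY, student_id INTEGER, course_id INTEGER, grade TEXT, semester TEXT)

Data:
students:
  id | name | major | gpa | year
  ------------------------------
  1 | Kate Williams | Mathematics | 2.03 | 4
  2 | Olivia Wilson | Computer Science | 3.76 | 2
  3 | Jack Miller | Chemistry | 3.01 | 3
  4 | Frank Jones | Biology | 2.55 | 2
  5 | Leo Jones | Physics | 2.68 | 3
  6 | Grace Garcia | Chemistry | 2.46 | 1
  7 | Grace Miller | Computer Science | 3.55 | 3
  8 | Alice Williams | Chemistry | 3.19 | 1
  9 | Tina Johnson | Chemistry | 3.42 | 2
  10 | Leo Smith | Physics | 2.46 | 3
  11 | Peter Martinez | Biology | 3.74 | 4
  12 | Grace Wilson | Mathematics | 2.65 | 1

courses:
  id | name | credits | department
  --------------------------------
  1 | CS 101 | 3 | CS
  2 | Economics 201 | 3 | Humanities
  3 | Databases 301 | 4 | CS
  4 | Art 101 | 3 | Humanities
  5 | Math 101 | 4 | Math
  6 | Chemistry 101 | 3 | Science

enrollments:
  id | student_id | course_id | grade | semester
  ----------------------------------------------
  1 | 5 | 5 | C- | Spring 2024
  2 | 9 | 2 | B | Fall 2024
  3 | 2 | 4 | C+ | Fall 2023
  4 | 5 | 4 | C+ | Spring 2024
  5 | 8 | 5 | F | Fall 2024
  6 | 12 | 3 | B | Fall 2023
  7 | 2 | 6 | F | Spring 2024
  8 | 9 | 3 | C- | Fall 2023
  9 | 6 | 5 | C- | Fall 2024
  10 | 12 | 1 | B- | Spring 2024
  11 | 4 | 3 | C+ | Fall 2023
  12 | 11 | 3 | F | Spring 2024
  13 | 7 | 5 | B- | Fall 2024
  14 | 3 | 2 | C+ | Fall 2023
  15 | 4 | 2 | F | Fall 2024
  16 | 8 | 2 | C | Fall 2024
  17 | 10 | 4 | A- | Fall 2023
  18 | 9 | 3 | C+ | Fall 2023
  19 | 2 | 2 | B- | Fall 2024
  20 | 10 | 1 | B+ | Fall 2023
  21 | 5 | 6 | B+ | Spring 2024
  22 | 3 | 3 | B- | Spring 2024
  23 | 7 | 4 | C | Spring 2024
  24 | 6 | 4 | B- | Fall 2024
SELECT p.name, COUNT(*) AS n FROM enrollments c JOIN courses p ON c.course_id = p.id GROUP BY p.id, p.name

Execution result:
name | n
CS 101 | 2
Economics 201 | 5
Databases 301 | 6
Art 101 | 5
Math 101 | 4
Chemistry 101 | 2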